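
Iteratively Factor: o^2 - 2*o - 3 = (o - 3)*(o + 1)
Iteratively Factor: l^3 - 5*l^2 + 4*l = (l)*(l^2 - 5*l + 4) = l*(l - 4)*(l - 1)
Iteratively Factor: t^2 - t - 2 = (t + 1)*(t - 2)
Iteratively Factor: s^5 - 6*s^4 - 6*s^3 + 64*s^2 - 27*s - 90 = (s + 1)*(s^4 - 7*s^3 + s^2 + 63*s - 90) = (s - 3)*(s + 1)*(s^3 - 4*s^2 - 11*s + 30) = (s - 3)*(s + 1)*(s + 3)*(s^2 - 7*s + 10) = (s - 3)*(s - 2)*(s + 1)*(s + 3)*(s - 5)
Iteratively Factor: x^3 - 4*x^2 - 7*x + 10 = (x - 1)*(x^2 - 3*x - 10) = (x - 5)*(x - 1)*(x + 2)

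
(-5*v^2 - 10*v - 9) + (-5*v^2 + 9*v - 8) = -10*v^2 - v - 17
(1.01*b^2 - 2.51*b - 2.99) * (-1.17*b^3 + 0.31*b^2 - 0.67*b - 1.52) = -1.1817*b^5 + 3.2498*b^4 + 2.0435*b^3 - 0.7804*b^2 + 5.8185*b + 4.5448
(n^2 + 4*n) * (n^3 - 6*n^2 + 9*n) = n^5 - 2*n^4 - 15*n^3 + 36*n^2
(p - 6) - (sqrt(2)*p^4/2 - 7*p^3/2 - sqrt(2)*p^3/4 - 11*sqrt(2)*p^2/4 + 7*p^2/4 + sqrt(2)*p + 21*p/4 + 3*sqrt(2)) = -sqrt(2)*p^4/2 + sqrt(2)*p^3/4 + 7*p^3/2 - 7*p^2/4 + 11*sqrt(2)*p^2/4 - 17*p/4 - sqrt(2)*p - 6 - 3*sqrt(2)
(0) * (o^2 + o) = 0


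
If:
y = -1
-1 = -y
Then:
No Solution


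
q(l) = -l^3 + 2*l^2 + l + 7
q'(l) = -3*l^2 + 4*l + 1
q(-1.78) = 17.20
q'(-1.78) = -15.63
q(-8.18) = 679.99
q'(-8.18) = -232.46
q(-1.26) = 10.92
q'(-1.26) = -8.80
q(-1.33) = 11.56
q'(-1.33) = -9.63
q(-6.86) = 417.09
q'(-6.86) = -167.62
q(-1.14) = 9.94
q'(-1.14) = -7.46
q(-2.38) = 29.43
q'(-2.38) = -25.51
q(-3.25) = 59.20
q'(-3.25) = -43.69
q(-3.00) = 49.00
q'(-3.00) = -38.00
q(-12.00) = 2011.00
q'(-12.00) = -479.00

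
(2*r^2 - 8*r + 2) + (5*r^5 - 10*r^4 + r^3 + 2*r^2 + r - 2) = 5*r^5 - 10*r^4 + r^3 + 4*r^2 - 7*r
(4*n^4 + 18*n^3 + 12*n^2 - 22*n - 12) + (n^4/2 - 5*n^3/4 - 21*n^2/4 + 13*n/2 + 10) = 9*n^4/2 + 67*n^3/4 + 27*n^2/4 - 31*n/2 - 2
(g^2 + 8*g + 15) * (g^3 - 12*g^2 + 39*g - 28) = g^5 - 4*g^4 - 42*g^3 + 104*g^2 + 361*g - 420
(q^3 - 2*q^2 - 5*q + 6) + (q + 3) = q^3 - 2*q^2 - 4*q + 9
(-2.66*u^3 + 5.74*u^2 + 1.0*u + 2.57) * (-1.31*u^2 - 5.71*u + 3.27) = 3.4846*u^5 + 7.6692*u^4 - 42.7836*u^3 + 9.6931*u^2 - 11.4047*u + 8.4039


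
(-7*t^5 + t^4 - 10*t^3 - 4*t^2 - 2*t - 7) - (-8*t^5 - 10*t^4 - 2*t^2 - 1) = t^5 + 11*t^4 - 10*t^3 - 2*t^2 - 2*t - 6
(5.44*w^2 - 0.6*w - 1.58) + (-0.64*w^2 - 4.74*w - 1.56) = 4.8*w^2 - 5.34*w - 3.14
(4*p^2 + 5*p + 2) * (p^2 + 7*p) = 4*p^4 + 33*p^3 + 37*p^2 + 14*p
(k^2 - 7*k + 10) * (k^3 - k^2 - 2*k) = k^5 - 8*k^4 + 15*k^3 + 4*k^2 - 20*k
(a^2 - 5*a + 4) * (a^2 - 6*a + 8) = a^4 - 11*a^3 + 42*a^2 - 64*a + 32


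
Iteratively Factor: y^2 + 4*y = (y)*(y + 4)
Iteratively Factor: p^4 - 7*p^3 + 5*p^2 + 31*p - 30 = (p - 3)*(p^3 - 4*p^2 - 7*p + 10) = (p - 3)*(p + 2)*(p^2 - 6*p + 5) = (p - 5)*(p - 3)*(p + 2)*(p - 1)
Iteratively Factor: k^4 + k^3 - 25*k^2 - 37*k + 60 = (k - 5)*(k^3 + 6*k^2 + 5*k - 12) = (k - 5)*(k - 1)*(k^2 + 7*k + 12) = (k - 5)*(k - 1)*(k + 4)*(k + 3)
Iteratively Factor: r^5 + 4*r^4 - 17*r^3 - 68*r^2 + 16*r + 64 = (r + 4)*(r^4 - 17*r^2 + 16) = (r + 4)^2*(r^3 - 4*r^2 - r + 4) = (r - 4)*(r + 4)^2*(r^2 - 1) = (r - 4)*(r + 1)*(r + 4)^2*(r - 1)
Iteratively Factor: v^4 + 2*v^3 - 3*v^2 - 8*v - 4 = (v - 2)*(v^3 + 4*v^2 + 5*v + 2) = (v - 2)*(v + 1)*(v^2 + 3*v + 2) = (v - 2)*(v + 1)^2*(v + 2)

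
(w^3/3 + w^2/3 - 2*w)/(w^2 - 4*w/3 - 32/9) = 3*w*(-w^2 - w + 6)/(-9*w^2 + 12*w + 32)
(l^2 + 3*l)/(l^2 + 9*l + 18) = l/(l + 6)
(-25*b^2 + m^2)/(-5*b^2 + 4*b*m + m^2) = (5*b - m)/(b - m)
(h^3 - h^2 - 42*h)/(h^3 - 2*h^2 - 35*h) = (h + 6)/(h + 5)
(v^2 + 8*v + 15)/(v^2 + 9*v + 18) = (v + 5)/(v + 6)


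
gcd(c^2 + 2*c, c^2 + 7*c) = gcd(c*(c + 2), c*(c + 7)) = c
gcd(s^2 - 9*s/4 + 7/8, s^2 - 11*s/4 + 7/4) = s - 7/4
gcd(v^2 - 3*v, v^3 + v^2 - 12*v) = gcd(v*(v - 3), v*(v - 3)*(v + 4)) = v^2 - 3*v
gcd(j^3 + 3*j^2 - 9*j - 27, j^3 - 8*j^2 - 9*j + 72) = j^2 - 9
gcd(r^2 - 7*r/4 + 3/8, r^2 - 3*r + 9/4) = r - 3/2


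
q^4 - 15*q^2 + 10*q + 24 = (q - 3)*(q - 2)*(q + 1)*(q + 4)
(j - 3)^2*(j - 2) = j^3 - 8*j^2 + 21*j - 18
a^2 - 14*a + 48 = (a - 8)*(a - 6)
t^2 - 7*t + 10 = (t - 5)*(t - 2)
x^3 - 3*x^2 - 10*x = x*(x - 5)*(x + 2)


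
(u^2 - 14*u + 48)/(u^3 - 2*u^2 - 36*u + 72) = (u - 8)/(u^2 + 4*u - 12)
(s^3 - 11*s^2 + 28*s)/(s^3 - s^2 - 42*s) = (s - 4)/(s + 6)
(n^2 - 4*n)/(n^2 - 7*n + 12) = n/(n - 3)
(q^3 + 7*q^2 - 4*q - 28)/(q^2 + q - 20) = (q^3 + 7*q^2 - 4*q - 28)/(q^2 + q - 20)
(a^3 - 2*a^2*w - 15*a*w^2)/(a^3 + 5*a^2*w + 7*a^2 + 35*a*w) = (a^2 - 2*a*w - 15*w^2)/(a^2 + 5*a*w + 7*a + 35*w)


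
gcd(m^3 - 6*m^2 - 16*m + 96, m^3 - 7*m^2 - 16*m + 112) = m^2 - 16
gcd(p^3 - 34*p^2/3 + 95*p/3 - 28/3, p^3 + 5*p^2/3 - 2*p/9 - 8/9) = 1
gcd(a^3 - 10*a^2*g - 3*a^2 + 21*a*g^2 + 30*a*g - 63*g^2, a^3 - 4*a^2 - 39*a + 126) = a - 3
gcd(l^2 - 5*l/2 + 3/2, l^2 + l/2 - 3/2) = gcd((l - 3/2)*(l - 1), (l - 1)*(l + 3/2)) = l - 1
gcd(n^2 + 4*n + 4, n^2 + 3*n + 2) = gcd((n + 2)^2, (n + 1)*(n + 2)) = n + 2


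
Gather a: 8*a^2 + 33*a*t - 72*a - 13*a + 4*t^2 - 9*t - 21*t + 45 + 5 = 8*a^2 + a*(33*t - 85) + 4*t^2 - 30*t + 50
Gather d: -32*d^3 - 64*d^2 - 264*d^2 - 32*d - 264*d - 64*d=-32*d^3 - 328*d^2 - 360*d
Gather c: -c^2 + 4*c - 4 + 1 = -c^2 + 4*c - 3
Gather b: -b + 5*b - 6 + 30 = 4*b + 24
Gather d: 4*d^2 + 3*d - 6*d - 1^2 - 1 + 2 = 4*d^2 - 3*d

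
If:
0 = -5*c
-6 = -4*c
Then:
No Solution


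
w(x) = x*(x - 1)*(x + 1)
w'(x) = x*(x - 1) + x*(x + 1) + (x - 1)*(x + 1) = 3*x^2 - 1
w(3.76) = 49.40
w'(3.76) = 41.41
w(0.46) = -0.36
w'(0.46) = -0.37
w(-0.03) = 0.03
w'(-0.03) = -1.00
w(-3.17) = -28.69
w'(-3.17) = 29.15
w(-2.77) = -18.48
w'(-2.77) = 22.02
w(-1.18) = -0.46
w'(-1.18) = 3.18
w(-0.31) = 0.28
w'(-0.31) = -0.71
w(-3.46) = -37.96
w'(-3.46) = 34.91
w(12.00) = 1716.00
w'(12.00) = 431.00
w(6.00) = 210.00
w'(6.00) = 107.00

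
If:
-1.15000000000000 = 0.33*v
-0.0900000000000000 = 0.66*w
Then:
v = -3.48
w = -0.14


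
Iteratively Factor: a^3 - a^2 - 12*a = (a + 3)*(a^2 - 4*a) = (a - 4)*(a + 3)*(a)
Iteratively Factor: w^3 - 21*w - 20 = (w + 1)*(w^2 - w - 20) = (w + 1)*(w + 4)*(w - 5)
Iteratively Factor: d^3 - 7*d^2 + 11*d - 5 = (d - 1)*(d^2 - 6*d + 5) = (d - 1)^2*(d - 5)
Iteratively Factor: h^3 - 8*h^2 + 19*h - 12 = (h - 1)*(h^2 - 7*h + 12) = (h - 4)*(h - 1)*(h - 3)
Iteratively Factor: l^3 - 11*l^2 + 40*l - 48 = (l - 4)*(l^2 - 7*l + 12) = (l - 4)^2*(l - 3)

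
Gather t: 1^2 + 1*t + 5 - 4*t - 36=-3*t - 30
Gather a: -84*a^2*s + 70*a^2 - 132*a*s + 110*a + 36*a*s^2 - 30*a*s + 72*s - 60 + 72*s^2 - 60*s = a^2*(70 - 84*s) + a*(36*s^2 - 162*s + 110) + 72*s^2 + 12*s - 60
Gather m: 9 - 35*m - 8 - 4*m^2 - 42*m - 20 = -4*m^2 - 77*m - 19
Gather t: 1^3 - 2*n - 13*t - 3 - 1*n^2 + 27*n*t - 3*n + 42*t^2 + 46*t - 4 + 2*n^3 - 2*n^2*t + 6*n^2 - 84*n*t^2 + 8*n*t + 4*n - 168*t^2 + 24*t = 2*n^3 + 5*n^2 - n + t^2*(-84*n - 126) + t*(-2*n^2 + 35*n + 57) - 6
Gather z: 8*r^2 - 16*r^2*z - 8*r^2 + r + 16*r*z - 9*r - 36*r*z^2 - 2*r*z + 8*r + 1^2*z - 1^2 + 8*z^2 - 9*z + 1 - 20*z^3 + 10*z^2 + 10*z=-20*z^3 + z^2*(18 - 36*r) + z*(-16*r^2 + 14*r + 2)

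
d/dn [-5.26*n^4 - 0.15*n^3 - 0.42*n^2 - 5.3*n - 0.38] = -21.04*n^3 - 0.45*n^2 - 0.84*n - 5.3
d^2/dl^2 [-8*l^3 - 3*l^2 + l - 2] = -48*l - 6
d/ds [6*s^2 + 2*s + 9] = 12*s + 2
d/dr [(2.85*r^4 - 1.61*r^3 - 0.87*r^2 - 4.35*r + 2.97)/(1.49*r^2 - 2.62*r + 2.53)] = (8.493*r^5 - 24.7999*r^4 + 37.2784*r^3 - 3.459*r^2 - 13.2528*r - 3.2241)/(2.2201*r^4 - 7.8076*r^3 + 14.4038*r^2 - 13.2572*r + 6.4009)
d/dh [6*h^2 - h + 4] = 12*h - 1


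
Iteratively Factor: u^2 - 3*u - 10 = (u + 2)*(u - 5)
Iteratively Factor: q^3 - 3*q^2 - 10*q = (q - 5)*(q^2 + 2*q) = (q - 5)*(q + 2)*(q)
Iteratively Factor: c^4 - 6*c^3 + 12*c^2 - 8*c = (c - 2)*(c^3 - 4*c^2 + 4*c) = c*(c - 2)*(c^2 - 4*c + 4) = c*(c - 2)^2*(c - 2)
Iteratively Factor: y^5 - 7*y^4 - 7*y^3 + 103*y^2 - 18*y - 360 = (y + 3)*(y^4 - 10*y^3 + 23*y^2 + 34*y - 120) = (y - 3)*(y + 3)*(y^3 - 7*y^2 + 2*y + 40) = (y - 5)*(y - 3)*(y + 3)*(y^2 - 2*y - 8) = (y - 5)*(y - 3)*(y + 2)*(y + 3)*(y - 4)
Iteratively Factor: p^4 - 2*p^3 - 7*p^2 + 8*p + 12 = (p - 2)*(p^3 - 7*p - 6) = (p - 2)*(p + 2)*(p^2 - 2*p - 3) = (p - 2)*(p + 1)*(p + 2)*(p - 3)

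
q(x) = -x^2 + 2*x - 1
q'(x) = 2 - 2*x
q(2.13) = -1.28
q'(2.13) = -2.26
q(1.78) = -0.61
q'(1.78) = -1.56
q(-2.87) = -14.98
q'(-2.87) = 7.74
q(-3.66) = -21.72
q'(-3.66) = 9.32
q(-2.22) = -10.37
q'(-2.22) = 6.44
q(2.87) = -3.50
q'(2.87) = -3.74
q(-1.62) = -6.86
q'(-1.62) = 5.24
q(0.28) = -0.52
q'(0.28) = 1.44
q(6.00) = -25.00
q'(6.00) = -10.00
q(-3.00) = -16.00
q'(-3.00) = 8.00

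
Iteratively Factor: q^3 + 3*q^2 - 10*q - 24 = (q + 2)*(q^2 + q - 12) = (q + 2)*(q + 4)*(q - 3)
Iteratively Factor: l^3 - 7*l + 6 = (l + 3)*(l^2 - 3*l + 2) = (l - 1)*(l + 3)*(l - 2)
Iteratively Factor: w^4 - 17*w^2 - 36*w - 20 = (w - 5)*(w^3 + 5*w^2 + 8*w + 4) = (w - 5)*(w + 1)*(w^2 + 4*w + 4) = (w - 5)*(w + 1)*(w + 2)*(w + 2)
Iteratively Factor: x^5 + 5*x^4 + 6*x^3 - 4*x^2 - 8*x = (x + 2)*(x^4 + 3*x^3 - 4*x) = (x - 1)*(x + 2)*(x^3 + 4*x^2 + 4*x) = (x - 1)*(x + 2)^2*(x^2 + 2*x) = x*(x - 1)*(x + 2)^2*(x + 2)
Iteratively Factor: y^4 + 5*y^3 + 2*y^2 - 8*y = (y - 1)*(y^3 + 6*y^2 + 8*y) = (y - 1)*(y + 4)*(y^2 + 2*y) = y*(y - 1)*(y + 4)*(y + 2)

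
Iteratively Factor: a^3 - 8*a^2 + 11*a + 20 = (a - 5)*(a^2 - 3*a - 4) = (a - 5)*(a - 4)*(a + 1)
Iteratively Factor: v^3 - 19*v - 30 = (v + 2)*(v^2 - 2*v - 15) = (v - 5)*(v + 2)*(v + 3)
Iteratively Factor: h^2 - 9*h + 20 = (h - 5)*(h - 4)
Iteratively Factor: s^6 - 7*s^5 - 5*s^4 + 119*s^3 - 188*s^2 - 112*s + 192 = (s - 4)*(s^5 - 3*s^4 - 17*s^3 + 51*s^2 + 16*s - 48) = (s - 4)*(s + 4)*(s^4 - 7*s^3 + 11*s^2 + 7*s - 12) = (s - 4)*(s - 3)*(s + 4)*(s^3 - 4*s^2 - s + 4) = (s - 4)*(s - 3)*(s - 1)*(s + 4)*(s^2 - 3*s - 4) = (s - 4)^2*(s - 3)*(s - 1)*(s + 4)*(s + 1)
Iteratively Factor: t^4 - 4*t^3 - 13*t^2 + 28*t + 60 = (t - 3)*(t^3 - t^2 - 16*t - 20) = (t - 5)*(t - 3)*(t^2 + 4*t + 4) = (t - 5)*(t - 3)*(t + 2)*(t + 2)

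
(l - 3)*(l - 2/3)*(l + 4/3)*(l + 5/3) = l^4 - 2*l^3/3 - 61*l^2/9 - 58*l/27 + 40/9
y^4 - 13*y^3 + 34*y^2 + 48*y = y*(y - 8)*(y - 6)*(y + 1)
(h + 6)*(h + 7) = h^2 + 13*h + 42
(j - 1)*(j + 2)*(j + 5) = j^3 + 6*j^2 + 3*j - 10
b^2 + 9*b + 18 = (b + 3)*(b + 6)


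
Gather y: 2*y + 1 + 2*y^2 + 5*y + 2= 2*y^2 + 7*y + 3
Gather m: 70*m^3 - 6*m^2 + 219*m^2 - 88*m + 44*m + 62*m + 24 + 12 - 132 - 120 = 70*m^3 + 213*m^2 + 18*m - 216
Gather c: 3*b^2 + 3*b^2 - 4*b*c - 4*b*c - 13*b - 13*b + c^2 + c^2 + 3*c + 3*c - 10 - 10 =6*b^2 - 26*b + 2*c^2 + c*(6 - 8*b) - 20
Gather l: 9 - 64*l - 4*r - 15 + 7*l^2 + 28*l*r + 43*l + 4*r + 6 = 7*l^2 + l*(28*r - 21)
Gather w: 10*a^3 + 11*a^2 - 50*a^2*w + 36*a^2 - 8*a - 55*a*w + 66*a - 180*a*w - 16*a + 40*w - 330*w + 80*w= 10*a^3 + 47*a^2 + 42*a + w*(-50*a^2 - 235*a - 210)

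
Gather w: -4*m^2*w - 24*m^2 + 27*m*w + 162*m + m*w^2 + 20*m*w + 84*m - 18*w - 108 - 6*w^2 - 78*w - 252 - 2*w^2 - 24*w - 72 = -24*m^2 + 246*m + w^2*(m - 8) + w*(-4*m^2 + 47*m - 120) - 432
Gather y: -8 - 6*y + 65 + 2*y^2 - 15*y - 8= 2*y^2 - 21*y + 49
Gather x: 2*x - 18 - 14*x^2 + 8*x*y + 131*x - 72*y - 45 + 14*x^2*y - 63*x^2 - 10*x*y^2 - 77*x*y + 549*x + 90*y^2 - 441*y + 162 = x^2*(14*y - 77) + x*(-10*y^2 - 69*y + 682) + 90*y^2 - 513*y + 99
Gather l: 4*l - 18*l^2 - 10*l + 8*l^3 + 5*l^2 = 8*l^3 - 13*l^2 - 6*l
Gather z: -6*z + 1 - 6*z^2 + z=-6*z^2 - 5*z + 1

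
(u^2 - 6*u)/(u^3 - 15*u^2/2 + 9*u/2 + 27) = 2*u/(2*u^2 - 3*u - 9)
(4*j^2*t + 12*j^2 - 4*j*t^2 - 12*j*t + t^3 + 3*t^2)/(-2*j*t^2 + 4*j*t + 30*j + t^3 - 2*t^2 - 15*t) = (-2*j + t)/(t - 5)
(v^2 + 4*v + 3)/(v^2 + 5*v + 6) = (v + 1)/(v + 2)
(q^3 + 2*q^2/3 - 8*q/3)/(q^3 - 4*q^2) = (3*q^2 + 2*q - 8)/(3*q*(q - 4))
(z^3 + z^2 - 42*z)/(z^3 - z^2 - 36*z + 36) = z*(z + 7)/(z^2 + 5*z - 6)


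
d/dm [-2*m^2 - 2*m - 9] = -4*m - 2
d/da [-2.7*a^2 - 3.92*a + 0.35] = -5.4*a - 3.92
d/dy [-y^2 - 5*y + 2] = -2*y - 5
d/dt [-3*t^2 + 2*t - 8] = 2 - 6*t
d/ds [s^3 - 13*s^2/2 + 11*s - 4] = 3*s^2 - 13*s + 11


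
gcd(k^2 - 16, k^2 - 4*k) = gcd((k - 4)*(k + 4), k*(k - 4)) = k - 4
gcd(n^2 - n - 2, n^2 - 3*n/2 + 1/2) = 1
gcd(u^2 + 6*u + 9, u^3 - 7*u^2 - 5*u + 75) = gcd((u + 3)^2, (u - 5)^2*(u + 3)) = u + 3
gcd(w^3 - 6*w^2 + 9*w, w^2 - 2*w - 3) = w - 3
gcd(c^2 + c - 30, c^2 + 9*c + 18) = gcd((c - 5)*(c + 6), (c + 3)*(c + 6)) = c + 6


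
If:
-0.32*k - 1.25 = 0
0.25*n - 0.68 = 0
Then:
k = -3.91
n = 2.72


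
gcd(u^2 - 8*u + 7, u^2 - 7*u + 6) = u - 1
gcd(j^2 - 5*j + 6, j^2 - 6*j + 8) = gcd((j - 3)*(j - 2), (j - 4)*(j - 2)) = j - 2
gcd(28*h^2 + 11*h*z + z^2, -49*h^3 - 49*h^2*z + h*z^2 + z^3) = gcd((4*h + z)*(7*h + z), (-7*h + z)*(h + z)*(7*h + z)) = 7*h + z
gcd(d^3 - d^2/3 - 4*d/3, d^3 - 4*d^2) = d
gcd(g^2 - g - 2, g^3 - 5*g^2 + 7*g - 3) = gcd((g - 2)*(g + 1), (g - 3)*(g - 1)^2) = 1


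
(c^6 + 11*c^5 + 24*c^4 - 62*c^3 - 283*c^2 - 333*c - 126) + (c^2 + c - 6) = c^6 + 11*c^5 + 24*c^4 - 62*c^3 - 282*c^2 - 332*c - 132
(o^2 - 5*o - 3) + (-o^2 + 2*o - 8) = -3*o - 11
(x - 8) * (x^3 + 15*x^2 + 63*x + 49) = x^4 + 7*x^3 - 57*x^2 - 455*x - 392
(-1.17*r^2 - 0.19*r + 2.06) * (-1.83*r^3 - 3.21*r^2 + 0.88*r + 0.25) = 2.1411*r^5 + 4.1034*r^4 - 4.1895*r^3 - 7.0723*r^2 + 1.7653*r + 0.515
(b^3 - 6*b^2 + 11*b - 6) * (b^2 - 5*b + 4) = b^5 - 11*b^4 + 45*b^3 - 85*b^2 + 74*b - 24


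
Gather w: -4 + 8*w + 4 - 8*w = 0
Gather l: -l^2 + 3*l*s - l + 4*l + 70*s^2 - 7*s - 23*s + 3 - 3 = -l^2 + l*(3*s + 3) + 70*s^2 - 30*s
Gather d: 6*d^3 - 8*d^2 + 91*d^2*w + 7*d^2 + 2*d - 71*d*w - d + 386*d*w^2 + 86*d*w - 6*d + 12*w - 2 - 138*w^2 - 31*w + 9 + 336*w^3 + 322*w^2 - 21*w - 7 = 6*d^3 + d^2*(91*w - 1) + d*(386*w^2 + 15*w - 5) + 336*w^3 + 184*w^2 - 40*w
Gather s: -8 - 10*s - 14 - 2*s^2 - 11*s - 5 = -2*s^2 - 21*s - 27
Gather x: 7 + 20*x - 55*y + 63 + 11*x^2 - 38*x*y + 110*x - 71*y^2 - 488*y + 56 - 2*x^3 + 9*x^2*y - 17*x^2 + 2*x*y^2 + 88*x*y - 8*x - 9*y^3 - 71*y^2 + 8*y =-2*x^3 + x^2*(9*y - 6) + x*(2*y^2 + 50*y + 122) - 9*y^3 - 142*y^2 - 535*y + 126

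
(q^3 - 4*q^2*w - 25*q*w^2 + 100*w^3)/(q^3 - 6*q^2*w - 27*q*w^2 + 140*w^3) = (q - 5*w)/(q - 7*w)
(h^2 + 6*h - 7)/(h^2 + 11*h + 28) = (h - 1)/(h + 4)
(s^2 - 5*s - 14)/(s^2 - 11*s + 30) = (s^2 - 5*s - 14)/(s^2 - 11*s + 30)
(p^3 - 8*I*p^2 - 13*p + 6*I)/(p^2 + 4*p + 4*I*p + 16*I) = (p^3 - 8*I*p^2 - 13*p + 6*I)/(p^2 + 4*p*(1 + I) + 16*I)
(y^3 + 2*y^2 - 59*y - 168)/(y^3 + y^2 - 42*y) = (y^2 - 5*y - 24)/(y*(y - 6))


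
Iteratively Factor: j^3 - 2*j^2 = (j)*(j^2 - 2*j) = j^2*(j - 2)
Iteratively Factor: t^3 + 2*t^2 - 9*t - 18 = (t + 2)*(t^2 - 9) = (t - 3)*(t + 2)*(t + 3)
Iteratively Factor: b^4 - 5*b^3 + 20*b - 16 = (b - 2)*(b^3 - 3*b^2 - 6*b + 8) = (b - 2)*(b + 2)*(b^2 - 5*b + 4) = (b - 2)*(b - 1)*(b + 2)*(b - 4)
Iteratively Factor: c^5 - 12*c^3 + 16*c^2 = (c)*(c^4 - 12*c^2 + 16*c) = c^2*(c^3 - 12*c + 16) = c^2*(c + 4)*(c^2 - 4*c + 4) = c^2*(c - 2)*(c + 4)*(c - 2)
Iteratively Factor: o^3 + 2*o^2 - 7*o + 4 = (o - 1)*(o^2 + 3*o - 4) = (o - 1)*(o + 4)*(o - 1)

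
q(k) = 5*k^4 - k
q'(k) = 20*k^3 - 1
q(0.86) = 1.88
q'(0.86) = 11.72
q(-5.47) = 4481.77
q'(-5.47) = -3274.35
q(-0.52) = 0.89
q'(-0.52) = -3.81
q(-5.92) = 6147.17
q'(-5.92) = -4150.49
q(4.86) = 2784.57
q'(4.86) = 2294.83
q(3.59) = 826.93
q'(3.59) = 924.37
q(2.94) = 370.62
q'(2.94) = 507.24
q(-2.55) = 213.96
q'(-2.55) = -332.63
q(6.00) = 6474.00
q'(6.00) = 4319.00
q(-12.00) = 103692.00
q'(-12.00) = -34561.00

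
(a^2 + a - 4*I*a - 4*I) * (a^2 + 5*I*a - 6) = a^4 + a^3 + I*a^3 + 14*a^2 + I*a^2 + 14*a + 24*I*a + 24*I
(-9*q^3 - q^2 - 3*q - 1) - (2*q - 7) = -9*q^3 - q^2 - 5*q + 6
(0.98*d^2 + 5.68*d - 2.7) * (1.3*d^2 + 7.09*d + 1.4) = 1.274*d^4 + 14.3322*d^3 + 38.1332*d^2 - 11.191*d - 3.78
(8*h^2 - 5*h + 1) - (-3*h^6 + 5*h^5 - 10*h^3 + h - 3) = 3*h^6 - 5*h^5 + 10*h^3 + 8*h^2 - 6*h + 4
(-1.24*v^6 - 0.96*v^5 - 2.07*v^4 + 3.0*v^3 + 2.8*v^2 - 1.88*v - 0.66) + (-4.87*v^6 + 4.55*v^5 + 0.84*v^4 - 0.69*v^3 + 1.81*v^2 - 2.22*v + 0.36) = -6.11*v^6 + 3.59*v^5 - 1.23*v^4 + 2.31*v^3 + 4.61*v^2 - 4.1*v - 0.3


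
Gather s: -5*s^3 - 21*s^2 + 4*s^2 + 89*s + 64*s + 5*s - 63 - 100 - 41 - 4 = -5*s^3 - 17*s^2 + 158*s - 208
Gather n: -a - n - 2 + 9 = -a - n + 7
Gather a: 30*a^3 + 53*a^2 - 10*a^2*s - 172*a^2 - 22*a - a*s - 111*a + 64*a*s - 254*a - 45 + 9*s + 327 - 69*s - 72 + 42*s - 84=30*a^3 + a^2*(-10*s - 119) + a*(63*s - 387) - 18*s + 126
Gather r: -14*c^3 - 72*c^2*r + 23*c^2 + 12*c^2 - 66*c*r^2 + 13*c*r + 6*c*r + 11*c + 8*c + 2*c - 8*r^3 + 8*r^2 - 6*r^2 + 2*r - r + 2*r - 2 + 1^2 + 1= -14*c^3 + 35*c^2 + 21*c - 8*r^3 + r^2*(2 - 66*c) + r*(-72*c^2 + 19*c + 3)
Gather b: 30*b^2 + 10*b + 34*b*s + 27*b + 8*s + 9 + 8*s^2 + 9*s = 30*b^2 + b*(34*s + 37) + 8*s^2 + 17*s + 9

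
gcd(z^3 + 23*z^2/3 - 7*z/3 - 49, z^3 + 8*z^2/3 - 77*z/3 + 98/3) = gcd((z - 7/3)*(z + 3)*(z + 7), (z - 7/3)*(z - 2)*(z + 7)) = z^2 + 14*z/3 - 49/3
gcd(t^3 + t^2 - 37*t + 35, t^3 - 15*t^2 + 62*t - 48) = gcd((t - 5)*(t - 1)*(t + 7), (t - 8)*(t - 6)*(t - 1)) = t - 1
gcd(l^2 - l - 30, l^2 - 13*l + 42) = l - 6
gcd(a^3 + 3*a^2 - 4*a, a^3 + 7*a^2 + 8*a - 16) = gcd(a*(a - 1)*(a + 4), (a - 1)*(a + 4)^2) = a^2 + 3*a - 4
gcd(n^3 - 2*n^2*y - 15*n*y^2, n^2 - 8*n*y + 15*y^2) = -n + 5*y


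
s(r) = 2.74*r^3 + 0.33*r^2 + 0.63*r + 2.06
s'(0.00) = 0.63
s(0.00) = 2.06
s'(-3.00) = 72.63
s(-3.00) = -70.84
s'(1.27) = 14.73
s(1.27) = 9.00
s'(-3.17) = 81.14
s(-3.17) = -83.90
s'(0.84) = 6.98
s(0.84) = 4.45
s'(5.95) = 295.57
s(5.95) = 594.66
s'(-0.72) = 4.42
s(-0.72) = 0.75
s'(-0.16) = 0.73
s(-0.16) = 1.96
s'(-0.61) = 3.29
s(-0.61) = 1.18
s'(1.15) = 12.26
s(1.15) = 7.39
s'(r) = 8.22*r^2 + 0.66*r + 0.63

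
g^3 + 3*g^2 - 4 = (g - 1)*(g + 2)^2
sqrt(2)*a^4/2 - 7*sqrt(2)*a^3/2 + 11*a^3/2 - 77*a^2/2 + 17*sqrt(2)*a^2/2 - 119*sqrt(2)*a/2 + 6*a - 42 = (a - 7)*(a + 2*sqrt(2))*(a + 3*sqrt(2))*(sqrt(2)*a/2 + 1/2)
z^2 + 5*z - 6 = (z - 1)*(z + 6)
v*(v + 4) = v^2 + 4*v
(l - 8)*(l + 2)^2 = l^3 - 4*l^2 - 28*l - 32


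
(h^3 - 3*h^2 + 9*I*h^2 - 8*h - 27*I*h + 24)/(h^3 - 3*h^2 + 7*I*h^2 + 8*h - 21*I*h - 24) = (h + I)/(h - I)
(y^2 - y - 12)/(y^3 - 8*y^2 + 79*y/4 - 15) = 4*(y + 3)/(4*y^2 - 16*y + 15)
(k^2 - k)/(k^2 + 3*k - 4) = k/(k + 4)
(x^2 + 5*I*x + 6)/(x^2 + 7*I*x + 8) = (x + 6*I)/(x + 8*I)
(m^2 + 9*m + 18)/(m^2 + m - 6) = (m + 6)/(m - 2)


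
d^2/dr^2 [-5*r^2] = -10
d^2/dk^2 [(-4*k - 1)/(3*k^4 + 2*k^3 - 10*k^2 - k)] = 2*(-216*k^7 - 282*k^6 + 222*k^5 + 450*k^4 - 242*k^3 - 294*k^2 - 30*k - 1)/(k^3*(27*k^9 + 54*k^8 - 234*k^7 - 379*k^6 + 744*k^5 + 768*k^4 - 871*k^3 - 294*k^2 - 30*k - 1))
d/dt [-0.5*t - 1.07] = -0.500000000000000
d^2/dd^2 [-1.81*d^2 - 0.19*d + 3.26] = -3.62000000000000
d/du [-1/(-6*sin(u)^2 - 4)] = -6*sin(2*u)/(3*cos(2*u) - 7)^2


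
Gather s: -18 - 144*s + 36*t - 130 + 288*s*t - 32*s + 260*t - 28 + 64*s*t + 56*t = s*(352*t - 176) + 352*t - 176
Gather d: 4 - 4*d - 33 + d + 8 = -3*d - 21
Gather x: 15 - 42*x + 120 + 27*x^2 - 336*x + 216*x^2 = 243*x^2 - 378*x + 135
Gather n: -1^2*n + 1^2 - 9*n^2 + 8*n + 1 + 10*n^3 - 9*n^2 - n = 10*n^3 - 18*n^2 + 6*n + 2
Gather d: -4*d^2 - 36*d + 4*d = -4*d^2 - 32*d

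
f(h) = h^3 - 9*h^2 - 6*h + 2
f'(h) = 3*h^2 - 18*h - 6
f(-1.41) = -10.24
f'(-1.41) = 25.34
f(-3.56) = -135.82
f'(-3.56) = 96.10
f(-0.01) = 2.06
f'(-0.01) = -5.82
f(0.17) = 0.72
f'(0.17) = -8.97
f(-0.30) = 2.96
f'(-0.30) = -0.33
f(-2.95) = -84.29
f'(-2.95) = 73.21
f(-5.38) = -381.94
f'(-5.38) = 177.67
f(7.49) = -127.65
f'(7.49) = 27.48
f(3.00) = -70.00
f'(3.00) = -33.00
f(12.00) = 362.00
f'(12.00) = 210.00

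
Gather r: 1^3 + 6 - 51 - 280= -324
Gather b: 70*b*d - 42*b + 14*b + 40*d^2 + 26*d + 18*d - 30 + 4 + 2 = b*(70*d - 28) + 40*d^2 + 44*d - 24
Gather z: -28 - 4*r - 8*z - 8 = -4*r - 8*z - 36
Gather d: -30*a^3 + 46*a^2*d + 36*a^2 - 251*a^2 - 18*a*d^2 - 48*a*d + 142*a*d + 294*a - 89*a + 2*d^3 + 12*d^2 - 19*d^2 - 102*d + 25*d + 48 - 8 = -30*a^3 - 215*a^2 + 205*a + 2*d^3 + d^2*(-18*a - 7) + d*(46*a^2 + 94*a - 77) + 40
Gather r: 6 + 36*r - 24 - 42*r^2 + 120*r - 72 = -42*r^2 + 156*r - 90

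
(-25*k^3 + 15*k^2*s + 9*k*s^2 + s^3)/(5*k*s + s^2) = -5*k^2/s + 4*k + s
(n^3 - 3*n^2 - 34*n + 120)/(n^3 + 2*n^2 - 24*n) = (n - 5)/n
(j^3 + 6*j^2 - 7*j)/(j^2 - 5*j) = (j^2 + 6*j - 7)/(j - 5)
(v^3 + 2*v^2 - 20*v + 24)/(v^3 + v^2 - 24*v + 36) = (v - 2)/(v - 3)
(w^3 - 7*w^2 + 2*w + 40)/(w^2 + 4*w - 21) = (w^3 - 7*w^2 + 2*w + 40)/(w^2 + 4*w - 21)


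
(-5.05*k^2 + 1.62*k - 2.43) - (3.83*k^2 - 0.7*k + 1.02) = -8.88*k^2 + 2.32*k - 3.45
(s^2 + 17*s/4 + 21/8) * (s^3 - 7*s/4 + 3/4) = s^5 + 17*s^4/4 + 7*s^3/8 - 107*s^2/16 - 45*s/32 + 63/32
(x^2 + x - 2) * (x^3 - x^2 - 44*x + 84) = x^5 - 47*x^3 + 42*x^2 + 172*x - 168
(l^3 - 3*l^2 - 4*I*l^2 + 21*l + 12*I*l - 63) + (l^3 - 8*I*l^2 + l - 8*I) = 2*l^3 - 3*l^2 - 12*I*l^2 + 22*l + 12*I*l - 63 - 8*I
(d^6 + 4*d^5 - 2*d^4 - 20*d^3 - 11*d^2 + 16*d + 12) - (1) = d^6 + 4*d^5 - 2*d^4 - 20*d^3 - 11*d^2 + 16*d + 11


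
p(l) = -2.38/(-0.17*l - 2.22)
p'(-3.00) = -0.14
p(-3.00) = 1.39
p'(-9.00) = -0.85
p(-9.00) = 3.45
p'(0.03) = -0.08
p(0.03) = 1.07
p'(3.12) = -0.05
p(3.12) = 0.87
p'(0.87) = -0.07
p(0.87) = 1.01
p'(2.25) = -0.06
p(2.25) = 0.91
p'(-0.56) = -0.09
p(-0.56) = 1.12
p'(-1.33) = -0.10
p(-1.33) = 1.19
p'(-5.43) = -0.24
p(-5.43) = 1.84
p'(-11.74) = -8.05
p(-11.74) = 10.62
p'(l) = -0.4046/(-0.17*l - 2.22)^2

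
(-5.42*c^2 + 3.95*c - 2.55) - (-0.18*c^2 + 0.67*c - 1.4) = -5.24*c^2 + 3.28*c - 1.15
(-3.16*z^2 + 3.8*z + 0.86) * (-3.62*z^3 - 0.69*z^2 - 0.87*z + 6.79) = 11.4392*z^5 - 11.5756*z^4 - 2.986*z^3 - 25.3558*z^2 + 25.0538*z + 5.8394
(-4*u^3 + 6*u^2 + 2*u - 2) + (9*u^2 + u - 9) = -4*u^3 + 15*u^2 + 3*u - 11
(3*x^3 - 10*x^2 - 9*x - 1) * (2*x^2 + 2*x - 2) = 6*x^5 - 14*x^4 - 44*x^3 + 16*x + 2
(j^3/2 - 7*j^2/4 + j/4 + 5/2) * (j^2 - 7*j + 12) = j^5/2 - 21*j^4/4 + 37*j^3/2 - 81*j^2/4 - 29*j/2 + 30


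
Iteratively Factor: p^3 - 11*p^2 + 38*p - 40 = (p - 4)*(p^2 - 7*p + 10) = (p - 4)*(p - 2)*(p - 5)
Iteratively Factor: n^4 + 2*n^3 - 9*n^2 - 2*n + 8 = (n - 2)*(n^3 + 4*n^2 - n - 4) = (n - 2)*(n - 1)*(n^2 + 5*n + 4) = (n - 2)*(n - 1)*(n + 1)*(n + 4)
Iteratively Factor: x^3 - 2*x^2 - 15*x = (x)*(x^2 - 2*x - 15) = x*(x - 5)*(x + 3)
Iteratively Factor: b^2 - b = (b)*(b - 1)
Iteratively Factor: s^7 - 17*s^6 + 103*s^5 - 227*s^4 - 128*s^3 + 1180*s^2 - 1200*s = (s - 2)*(s^6 - 15*s^5 + 73*s^4 - 81*s^3 - 290*s^2 + 600*s) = s*(s - 2)*(s^5 - 15*s^4 + 73*s^3 - 81*s^2 - 290*s + 600) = s*(s - 4)*(s - 2)*(s^4 - 11*s^3 + 29*s^2 + 35*s - 150) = s*(s - 5)*(s - 4)*(s - 2)*(s^3 - 6*s^2 - s + 30) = s*(s - 5)*(s - 4)*(s - 3)*(s - 2)*(s^2 - 3*s - 10) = s*(s - 5)^2*(s - 4)*(s - 3)*(s - 2)*(s + 2)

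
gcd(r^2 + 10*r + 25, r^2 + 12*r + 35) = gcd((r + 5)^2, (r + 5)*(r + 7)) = r + 5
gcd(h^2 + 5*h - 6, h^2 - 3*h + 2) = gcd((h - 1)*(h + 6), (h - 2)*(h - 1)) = h - 1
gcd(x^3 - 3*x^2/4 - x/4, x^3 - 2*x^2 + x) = x^2 - x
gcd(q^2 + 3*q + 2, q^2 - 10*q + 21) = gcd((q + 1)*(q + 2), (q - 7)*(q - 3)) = 1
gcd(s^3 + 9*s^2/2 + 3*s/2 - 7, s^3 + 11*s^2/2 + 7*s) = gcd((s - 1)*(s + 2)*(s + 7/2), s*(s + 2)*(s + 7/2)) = s^2 + 11*s/2 + 7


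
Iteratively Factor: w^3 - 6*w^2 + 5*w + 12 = (w - 4)*(w^2 - 2*w - 3) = (w - 4)*(w + 1)*(w - 3)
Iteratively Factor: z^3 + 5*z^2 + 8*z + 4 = (z + 2)*(z^2 + 3*z + 2) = (z + 1)*(z + 2)*(z + 2)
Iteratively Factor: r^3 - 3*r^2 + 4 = (r - 2)*(r^2 - r - 2) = (r - 2)^2*(r + 1)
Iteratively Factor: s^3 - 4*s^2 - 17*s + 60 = (s + 4)*(s^2 - 8*s + 15) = (s - 3)*(s + 4)*(s - 5)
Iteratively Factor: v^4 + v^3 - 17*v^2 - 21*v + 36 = (v - 4)*(v^3 + 5*v^2 + 3*v - 9) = (v - 4)*(v - 1)*(v^2 + 6*v + 9) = (v - 4)*(v - 1)*(v + 3)*(v + 3)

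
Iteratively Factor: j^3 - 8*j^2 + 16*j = (j)*(j^2 - 8*j + 16) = j*(j - 4)*(j - 4)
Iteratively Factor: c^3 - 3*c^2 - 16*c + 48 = (c + 4)*(c^2 - 7*c + 12) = (c - 4)*(c + 4)*(c - 3)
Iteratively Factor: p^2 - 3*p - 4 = (p - 4)*(p + 1)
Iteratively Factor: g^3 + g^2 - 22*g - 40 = (g + 4)*(g^2 - 3*g - 10) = (g + 2)*(g + 4)*(g - 5)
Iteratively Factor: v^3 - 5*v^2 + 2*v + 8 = (v - 4)*(v^2 - v - 2) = (v - 4)*(v + 1)*(v - 2)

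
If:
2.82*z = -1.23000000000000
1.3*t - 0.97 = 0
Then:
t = 0.75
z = -0.44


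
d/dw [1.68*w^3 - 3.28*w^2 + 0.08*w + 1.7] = 5.04*w^2 - 6.56*w + 0.08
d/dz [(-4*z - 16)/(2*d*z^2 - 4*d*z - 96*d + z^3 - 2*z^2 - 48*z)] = 4*(-2*d*z^2 + 4*d*z + 96*d - z^3 + 2*z^2 + 48*z - (z + 4)*(-4*d*z + 4*d - 3*z^2 + 4*z + 48))/(-2*d*z^2 + 4*d*z + 96*d - z^3 + 2*z^2 + 48*z)^2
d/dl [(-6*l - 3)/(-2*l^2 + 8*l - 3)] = 6*(-2*l^2 - 2*l + 7)/(4*l^4 - 32*l^3 + 76*l^2 - 48*l + 9)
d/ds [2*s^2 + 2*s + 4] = 4*s + 2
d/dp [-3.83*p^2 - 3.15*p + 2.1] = -7.66*p - 3.15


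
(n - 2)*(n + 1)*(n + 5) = n^3 + 4*n^2 - 7*n - 10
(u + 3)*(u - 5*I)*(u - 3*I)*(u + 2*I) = u^4 + 3*u^3 - 6*I*u^3 + u^2 - 18*I*u^2 + 3*u - 30*I*u - 90*I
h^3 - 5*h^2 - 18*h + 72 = (h - 6)*(h - 3)*(h + 4)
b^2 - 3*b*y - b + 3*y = (b - 1)*(b - 3*y)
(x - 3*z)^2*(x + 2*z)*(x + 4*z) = x^4 - 19*x^2*z^2 + 6*x*z^3 + 72*z^4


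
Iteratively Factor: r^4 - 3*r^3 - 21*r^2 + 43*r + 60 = (r - 3)*(r^3 - 21*r - 20) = (r - 3)*(r + 1)*(r^2 - r - 20) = (r - 5)*(r - 3)*(r + 1)*(r + 4)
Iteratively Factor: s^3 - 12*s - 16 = (s + 2)*(s^2 - 2*s - 8) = (s + 2)^2*(s - 4)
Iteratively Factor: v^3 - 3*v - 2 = (v - 2)*(v^2 + 2*v + 1) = (v - 2)*(v + 1)*(v + 1)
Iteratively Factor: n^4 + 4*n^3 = (n)*(n^3 + 4*n^2) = n*(n + 4)*(n^2) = n^2*(n + 4)*(n)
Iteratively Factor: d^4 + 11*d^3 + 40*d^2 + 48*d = (d + 4)*(d^3 + 7*d^2 + 12*d) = d*(d + 4)*(d^2 + 7*d + 12) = d*(d + 3)*(d + 4)*(d + 4)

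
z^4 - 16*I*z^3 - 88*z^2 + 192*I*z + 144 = (z - 6*I)^2*(z - 2*I)^2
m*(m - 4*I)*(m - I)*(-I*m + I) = -I*m^4 - 5*m^3 + I*m^3 + 5*m^2 + 4*I*m^2 - 4*I*m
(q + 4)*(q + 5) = q^2 + 9*q + 20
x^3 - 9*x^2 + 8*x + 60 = (x - 6)*(x - 5)*(x + 2)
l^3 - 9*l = l*(l - 3)*(l + 3)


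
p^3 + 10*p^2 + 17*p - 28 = (p - 1)*(p + 4)*(p + 7)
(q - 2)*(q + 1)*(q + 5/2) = q^3 + 3*q^2/2 - 9*q/2 - 5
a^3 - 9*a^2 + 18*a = a*(a - 6)*(a - 3)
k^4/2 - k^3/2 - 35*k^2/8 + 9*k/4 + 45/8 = (k/2 + 1/2)*(k - 3)*(k - 3/2)*(k + 5/2)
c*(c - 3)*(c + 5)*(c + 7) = c^4 + 9*c^3 - c^2 - 105*c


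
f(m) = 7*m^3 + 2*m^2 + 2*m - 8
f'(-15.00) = 4667.00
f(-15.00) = -23213.00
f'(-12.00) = 2978.00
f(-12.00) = -11840.00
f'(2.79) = 176.63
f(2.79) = 165.17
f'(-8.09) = 1344.05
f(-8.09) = -3599.61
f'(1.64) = 65.04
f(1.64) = 31.54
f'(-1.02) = 19.77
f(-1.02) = -15.39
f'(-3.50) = 245.25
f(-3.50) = -290.62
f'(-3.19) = 202.94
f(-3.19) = -221.26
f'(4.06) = 364.40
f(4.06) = 501.55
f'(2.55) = 148.75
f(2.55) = 126.17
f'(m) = 21*m^2 + 4*m + 2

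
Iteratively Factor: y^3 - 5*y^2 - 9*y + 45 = (y - 3)*(y^2 - 2*y - 15) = (y - 5)*(y - 3)*(y + 3)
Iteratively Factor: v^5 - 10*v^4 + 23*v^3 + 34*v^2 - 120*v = (v)*(v^4 - 10*v^3 + 23*v^2 + 34*v - 120) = v*(v - 3)*(v^3 - 7*v^2 + 2*v + 40) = v*(v - 5)*(v - 3)*(v^2 - 2*v - 8) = v*(v - 5)*(v - 4)*(v - 3)*(v + 2)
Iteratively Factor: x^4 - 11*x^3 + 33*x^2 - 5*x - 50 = (x - 5)*(x^3 - 6*x^2 + 3*x + 10) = (x - 5)^2*(x^2 - x - 2) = (x - 5)^2*(x - 2)*(x + 1)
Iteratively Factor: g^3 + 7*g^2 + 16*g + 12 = (g + 3)*(g^2 + 4*g + 4) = (g + 2)*(g + 3)*(g + 2)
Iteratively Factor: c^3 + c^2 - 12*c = (c + 4)*(c^2 - 3*c) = (c - 3)*(c + 4)*(c)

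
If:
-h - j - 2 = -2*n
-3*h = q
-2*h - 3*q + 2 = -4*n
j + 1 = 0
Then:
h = -4/9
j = -1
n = 5/18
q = 4/3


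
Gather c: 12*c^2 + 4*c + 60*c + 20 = 12*c^2 + 64*c + 20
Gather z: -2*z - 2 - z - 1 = -3*z - 3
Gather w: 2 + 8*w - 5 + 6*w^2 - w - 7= 6*w^2 + 7*w - 10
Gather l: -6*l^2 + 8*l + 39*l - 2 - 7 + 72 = -6*l^2 + 47*l + 63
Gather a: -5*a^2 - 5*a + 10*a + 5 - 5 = -5*a^2 + 5*a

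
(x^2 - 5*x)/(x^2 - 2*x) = (x - 5)/(x - 2)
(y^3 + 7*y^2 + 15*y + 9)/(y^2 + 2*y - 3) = (y^2 + 4*y + 3)/(y - 1)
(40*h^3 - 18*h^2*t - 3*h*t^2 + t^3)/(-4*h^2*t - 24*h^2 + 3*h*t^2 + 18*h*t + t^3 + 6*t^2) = (10*h^2 - 7*h*t + t^2)/(-h*t - 6*h + t^2 + 6*t)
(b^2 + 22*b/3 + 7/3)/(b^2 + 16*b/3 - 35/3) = (3*b + 1)/(3*b - 5)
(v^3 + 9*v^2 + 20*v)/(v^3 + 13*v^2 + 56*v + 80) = v/(v + 4)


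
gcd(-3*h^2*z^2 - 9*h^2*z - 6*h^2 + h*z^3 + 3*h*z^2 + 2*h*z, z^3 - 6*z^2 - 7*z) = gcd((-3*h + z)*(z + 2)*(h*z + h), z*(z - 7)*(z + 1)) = z + 1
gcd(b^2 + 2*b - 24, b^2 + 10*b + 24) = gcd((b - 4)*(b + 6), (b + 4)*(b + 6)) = b + 6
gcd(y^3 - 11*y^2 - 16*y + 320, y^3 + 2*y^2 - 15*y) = y + 5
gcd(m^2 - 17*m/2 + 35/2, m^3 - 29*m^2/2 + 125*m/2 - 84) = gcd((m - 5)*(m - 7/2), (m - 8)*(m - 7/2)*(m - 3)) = m - 7/2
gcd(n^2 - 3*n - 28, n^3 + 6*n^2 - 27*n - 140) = n + 4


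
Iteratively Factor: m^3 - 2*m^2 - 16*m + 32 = (m - 2)*(m^2 - 16) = (m - 2)*(m + 4)*(m - 4)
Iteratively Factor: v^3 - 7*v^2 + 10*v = (v - 2)*(v^2 - 5*v) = v*(v - 2)*(v - 5)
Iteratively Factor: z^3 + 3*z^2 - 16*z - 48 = (z + 4)*(z^2 - z - 12) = (z - 4)*(z + 4)*(z + 3)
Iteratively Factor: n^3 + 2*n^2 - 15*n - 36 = (n + 3)*(n^2 - n - 12) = (n - 4)*(n + 3)*(n + 3)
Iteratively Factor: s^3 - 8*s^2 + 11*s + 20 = (s - 5)*(s^2 - 3*s - 4) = (s - 5)*(s + 1)*(s - 4)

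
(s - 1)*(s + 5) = s^2 + 4*s - 5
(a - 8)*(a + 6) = a^2 - 2*a - 48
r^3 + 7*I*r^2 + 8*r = r*(r - I)*(r + 8*I)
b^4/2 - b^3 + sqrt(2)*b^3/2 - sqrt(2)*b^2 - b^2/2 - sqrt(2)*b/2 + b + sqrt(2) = (b/2 + sqrt(2)/2)*(b - 2)*(b - 1)*(b + 1)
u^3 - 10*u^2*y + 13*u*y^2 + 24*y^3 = (u - 8*y)*(u - 3*y)*(u + y)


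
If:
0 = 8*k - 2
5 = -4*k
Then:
No Solution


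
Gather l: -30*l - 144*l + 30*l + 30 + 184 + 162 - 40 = 336 - 144*l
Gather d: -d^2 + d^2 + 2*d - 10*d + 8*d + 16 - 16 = 0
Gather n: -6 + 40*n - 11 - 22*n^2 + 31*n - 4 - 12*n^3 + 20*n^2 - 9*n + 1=-12*n^3 - 2*n^2 + 62*n - 20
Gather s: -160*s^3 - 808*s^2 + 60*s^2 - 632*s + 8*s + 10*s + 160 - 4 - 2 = -160*s^3 - 748*s^2 - 614*s + 154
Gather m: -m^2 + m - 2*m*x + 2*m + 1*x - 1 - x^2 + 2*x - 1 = -m^2 + m*(3 - 2*x) - x^2 + 3*x - 2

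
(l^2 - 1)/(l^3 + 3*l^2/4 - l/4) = 4*(l - 1)/(l*(4*l - 1))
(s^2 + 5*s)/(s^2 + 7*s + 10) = s/(s + 2)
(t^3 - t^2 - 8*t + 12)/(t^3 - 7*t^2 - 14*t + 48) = (t - 2)/(t - 8)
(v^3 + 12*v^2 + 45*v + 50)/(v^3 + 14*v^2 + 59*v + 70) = (v + 5)/(v + 7)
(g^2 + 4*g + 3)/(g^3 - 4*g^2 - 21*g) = (g + 1)/(g*(g - 7))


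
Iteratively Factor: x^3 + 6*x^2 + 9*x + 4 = (x + 1)*(x^2 + 5*x + 4) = (x + 1)*(x + 4)*(x + 1)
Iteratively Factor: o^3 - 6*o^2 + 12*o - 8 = (o - 2)*(o^2 - 4*o + 4) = (o - 2)^2*(o - 2)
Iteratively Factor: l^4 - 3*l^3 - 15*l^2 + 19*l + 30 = (l - 2)*(l^3 - l^2 - 17*l - 15) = (l - 5)*(l - 2)*(l^2 + 4*l + 3) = (l - 5)*(l - 2)*(l + 1)*(l + 3)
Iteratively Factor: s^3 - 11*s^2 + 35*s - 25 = (s - 1)*(s^2 - 10*s + 25) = (s - 5)*(s - 1)*(s - 5)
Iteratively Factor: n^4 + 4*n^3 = (n)*(n^3 + 4*n^2) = n*(n + 4)*(n^2) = n^2*(n + 4)*(n)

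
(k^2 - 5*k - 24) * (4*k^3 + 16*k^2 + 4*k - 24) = 4*k^5 - 4*k^4 - 172*k^3 - 428*k^2 + 24*k + 576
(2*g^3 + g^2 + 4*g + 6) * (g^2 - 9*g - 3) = 2*g^5 - 17*g^4 - 11*g^3 - 33*g^2 - 66*g - 18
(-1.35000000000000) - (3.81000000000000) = -5.16000000000000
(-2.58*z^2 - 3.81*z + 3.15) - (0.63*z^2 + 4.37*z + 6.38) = -3.21*z^2 - 8.18*z - 3.23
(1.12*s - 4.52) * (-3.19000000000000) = 14.4188 - 3.5728*s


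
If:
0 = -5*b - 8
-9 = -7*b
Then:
No Solution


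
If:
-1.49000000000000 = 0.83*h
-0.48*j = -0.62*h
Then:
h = -1.80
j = -2.32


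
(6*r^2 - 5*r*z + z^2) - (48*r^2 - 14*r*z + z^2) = -42*r^2 + 9*r*z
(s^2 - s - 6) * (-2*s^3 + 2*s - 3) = -2*s^5 + 2*s^4 + 14*s^3 - 5*s^2 - 9*s + 18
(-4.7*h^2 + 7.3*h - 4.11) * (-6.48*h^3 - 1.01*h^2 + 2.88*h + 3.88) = 30.456*h^5 - 42.557*h^4 + 5.7238*h^3 + 6.9391*h^2 + 16.4872*h - 15.9468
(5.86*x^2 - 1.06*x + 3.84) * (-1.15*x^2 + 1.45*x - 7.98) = -6.739*x^4 + 9.716*x^3 - 52.7158*x^2 + 14.0268*x - 30.6432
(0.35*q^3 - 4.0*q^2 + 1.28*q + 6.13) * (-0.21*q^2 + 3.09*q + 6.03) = -0.0735*q^5 + 1.9215*q^4 - 10.5183*q^3 - 21.4521*q^2 + 26.6601*q + 36.9639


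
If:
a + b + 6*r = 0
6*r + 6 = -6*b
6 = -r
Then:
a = 31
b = 5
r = -6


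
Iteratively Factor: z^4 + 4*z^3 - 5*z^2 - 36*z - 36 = (z + 2)*(z^3 + 2*z^2 - 9*z - 18) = (z + 2)*(z + 3)*(z^2 - z - 6) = (z + 2)^2*(z + 3)*(z - 3)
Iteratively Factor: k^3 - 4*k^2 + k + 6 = (k + 1)*(k^2 - 5*k + 6) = (k - 2)*(k + 1)*(k - 3)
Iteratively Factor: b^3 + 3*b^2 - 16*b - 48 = (b - 4)*(b^2 + 7*b + 12) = (b - 4)*(b + 4)*(b + 3)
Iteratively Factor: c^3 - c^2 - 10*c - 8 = (c - 4)*(c^2 + 3*c + 2) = (c - 4)*(c + 2)*(c + 1)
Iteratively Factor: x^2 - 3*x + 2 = (x - 1)*(x - 2)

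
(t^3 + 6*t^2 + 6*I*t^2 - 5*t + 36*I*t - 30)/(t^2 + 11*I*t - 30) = (t^2 + t*(6 + I) + 6*I)/(t + 6*I)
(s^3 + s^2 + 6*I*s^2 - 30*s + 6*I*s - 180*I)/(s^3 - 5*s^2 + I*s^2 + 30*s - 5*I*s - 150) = (s + 6)/(s - 5*I)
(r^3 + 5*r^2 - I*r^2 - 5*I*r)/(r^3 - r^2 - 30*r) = (r - I)/(r - 6)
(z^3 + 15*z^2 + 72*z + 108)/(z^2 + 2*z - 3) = (z^2 + 12*z + 36)/(z - 1)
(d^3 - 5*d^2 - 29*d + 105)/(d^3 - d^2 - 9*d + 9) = (d^2 - 2*d - 35)/(d^2 + 2*d - 3)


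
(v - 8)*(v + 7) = v^2 - v - 56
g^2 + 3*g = g*(g + 3)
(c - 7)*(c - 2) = c^2 - 9*c + 14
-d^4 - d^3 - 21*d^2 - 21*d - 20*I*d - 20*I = (d - 5*I)*(d + 4*I)*(-I*d + 1)*(-I*d - I)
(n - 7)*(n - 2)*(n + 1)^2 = n^4 - 7*n^3 - 3*n^2 + 19*n + 14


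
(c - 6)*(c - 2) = c^2 - 8*c + 12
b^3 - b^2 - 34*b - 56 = (b - 7)*(b + 2)*(b + 4)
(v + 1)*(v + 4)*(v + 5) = v^3 + 10*v^2 + 29*v + 20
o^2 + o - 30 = (o - 5)*(o + 6)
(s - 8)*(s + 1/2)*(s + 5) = s^3 - 5*s^2/2 - 83*s/2 - 20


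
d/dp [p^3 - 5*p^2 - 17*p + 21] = 3*p^2 - 10*p - 17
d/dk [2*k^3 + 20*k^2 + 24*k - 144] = 6*k^2 + 40*k + 24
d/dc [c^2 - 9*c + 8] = 2*c - 9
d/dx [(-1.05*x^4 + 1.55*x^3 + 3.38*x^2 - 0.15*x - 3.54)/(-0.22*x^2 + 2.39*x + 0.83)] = (0.462*x^5 - 7.8695*x^4 + 3.923*x^3 + 11.9047*x^2 + 4.0532*x + 8.3361)/(0.0484*x^4 - 1.0516*x^3 + 5.3469*x^2 + 3.9674*x + 0.6889)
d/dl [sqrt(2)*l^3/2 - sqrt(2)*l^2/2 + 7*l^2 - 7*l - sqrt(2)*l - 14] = 3*sqrt(2)*l^2/2 - sqrt(2)*l + 14*l - 7 - sqrt(2)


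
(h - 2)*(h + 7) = h^2 + 5*h - 14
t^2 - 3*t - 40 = (t - 8)*(t + 5)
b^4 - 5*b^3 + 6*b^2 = b^2*(b - 3)*(b - 2)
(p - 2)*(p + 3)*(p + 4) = p^3 + 5*p^2 - 2*p - 24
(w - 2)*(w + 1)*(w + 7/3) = w^3 + 4*w^2/3 - 13*w/3 - 14/3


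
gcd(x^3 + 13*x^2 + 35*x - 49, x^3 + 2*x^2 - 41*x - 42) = x + 7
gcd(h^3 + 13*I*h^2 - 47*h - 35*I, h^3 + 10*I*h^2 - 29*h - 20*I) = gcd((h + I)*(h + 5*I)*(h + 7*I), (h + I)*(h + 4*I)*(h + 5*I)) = h^2 + 6*I*h - 5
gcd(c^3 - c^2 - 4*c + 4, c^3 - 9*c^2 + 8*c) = c - 1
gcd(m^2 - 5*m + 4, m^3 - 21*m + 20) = m^2 - 5*m + 4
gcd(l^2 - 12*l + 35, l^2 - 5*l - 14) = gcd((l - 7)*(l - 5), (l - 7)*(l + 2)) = l - 7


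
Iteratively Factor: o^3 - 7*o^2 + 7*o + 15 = (o + 1)*(o^2 - 8*o + 15) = (o - 3)*(o + 1)*(o - 5)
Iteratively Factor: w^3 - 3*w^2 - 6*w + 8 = (w - 1)*(w^2 - 2*w - 8) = (w - 1)*(w + 2)*(w - 4)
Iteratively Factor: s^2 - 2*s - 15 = (s + 3)*(s - 5)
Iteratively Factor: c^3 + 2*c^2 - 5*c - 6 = (c + 3)*(c^2 - c - 2) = (c + 1)*(c + 3)*(c - 2)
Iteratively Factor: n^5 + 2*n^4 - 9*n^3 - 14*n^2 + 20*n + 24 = (n - 2)*(n^4 + 4*n^3 - n^2 - 16*n - 12) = (n - 2)*(n + 1)*(n^3 + 3*n^2 - 4*n - 12) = (n - 2)^2*(n + 1)*(n^2 + 5*n + 6) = (n - 2)^2*(n + 1)*(n + 2)*(n + 3)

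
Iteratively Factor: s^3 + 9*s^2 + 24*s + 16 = (s + 4)*(s^2 + 5*s + 4) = (s + 1)*(s + 4)*(s + 4)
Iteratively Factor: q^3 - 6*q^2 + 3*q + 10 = (q - 2)*(q^2 - 4*q - 5) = (q - 5)*(q - 2)*(q + 1)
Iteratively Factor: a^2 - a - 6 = (a + 2)*(a - 3)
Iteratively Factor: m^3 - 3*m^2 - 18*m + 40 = (m - 5)*(m^2 + 2*m - 8) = (m - 5)*(m - 2)*(m + 4)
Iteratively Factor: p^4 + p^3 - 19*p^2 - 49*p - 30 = (p - 5)*(p^3 + 6*p^2 + 11*p + 6) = (p - 5)*(p + 2)*(p^2 + 4*p + 3) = (p - 5)*(p + 1)*(p + 2)*(p + 3)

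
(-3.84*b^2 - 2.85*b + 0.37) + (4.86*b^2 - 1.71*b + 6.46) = 1.02*b^2 - 4.56*b + 6.83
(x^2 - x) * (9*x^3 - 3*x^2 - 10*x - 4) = 9*x^5 - 12*x^4 - 7*x^3 + 6*x^2 + 4*x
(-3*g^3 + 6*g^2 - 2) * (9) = -27*g^3 + 54*g^2 - 18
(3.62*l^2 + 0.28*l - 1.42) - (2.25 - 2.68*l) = 3.62*l^2 + 2.96*l - 3.67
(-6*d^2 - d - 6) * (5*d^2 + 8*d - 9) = -30*d^4 - 53*d^3 + 16*d^2 - 39*d + 54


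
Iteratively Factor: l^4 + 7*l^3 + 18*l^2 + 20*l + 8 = (l + 1)*(l^3 + 6*l^2 + 12*l + 8) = (l + 1)*(l + 2)*(l^2 + 4*l + 4) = (l + 1)*(l + 2)^2*(l + 2)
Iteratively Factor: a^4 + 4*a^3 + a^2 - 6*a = (a + 3)*(a^3 + a^2 - 2*a) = (a - 1)*(a + 3)*(a^2 + 2*a) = (a - 1)*(a + 2)*(a + 3)*(a)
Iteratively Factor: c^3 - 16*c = (c + 4)*(c^2 - 4*c) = (c - 4)*(c + 4)*(c)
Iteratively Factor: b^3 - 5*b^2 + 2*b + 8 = (b - 2)*(b^2 - 3*b - 4) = (b - 4)*(b - 2)*(b + 1)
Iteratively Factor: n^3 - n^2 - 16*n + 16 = (n - 4)*(n^2 + 3*n - 4) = (n - 4)*(n + 4)*(n - 1)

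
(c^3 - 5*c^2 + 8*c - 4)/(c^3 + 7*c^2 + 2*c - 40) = (c^2 - 3*c + 2)/(c^2 + 9*c + 20)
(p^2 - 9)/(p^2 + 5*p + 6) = (p - 3)/(p + 2)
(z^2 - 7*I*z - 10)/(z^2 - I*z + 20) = (z - 2*I)/(z + 4*I)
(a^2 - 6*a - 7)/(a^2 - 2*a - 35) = (a + 1)/(a + 5)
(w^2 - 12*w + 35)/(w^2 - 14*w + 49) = (w - 5)/(w - 7)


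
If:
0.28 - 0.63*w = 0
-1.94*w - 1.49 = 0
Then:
No Solution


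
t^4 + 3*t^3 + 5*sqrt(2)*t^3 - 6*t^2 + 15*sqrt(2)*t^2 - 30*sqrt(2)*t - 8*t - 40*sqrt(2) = (t - 2)*(t + 1)*(t + 4)*(t + 5*sqrt(2))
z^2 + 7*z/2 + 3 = (z + 3/2)*(z + 2)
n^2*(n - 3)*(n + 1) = n^4 - 2*n^3 - 3*n^2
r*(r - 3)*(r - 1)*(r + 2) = r^4 - 2*r^3 - 5*r^2 + 6*r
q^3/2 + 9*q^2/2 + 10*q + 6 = (q/2 + 1/2)*(q + 2)*(q + 6)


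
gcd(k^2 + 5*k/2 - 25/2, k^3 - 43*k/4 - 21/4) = 1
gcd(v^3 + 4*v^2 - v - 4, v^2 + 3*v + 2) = v + 1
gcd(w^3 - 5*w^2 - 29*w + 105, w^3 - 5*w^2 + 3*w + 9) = w - 3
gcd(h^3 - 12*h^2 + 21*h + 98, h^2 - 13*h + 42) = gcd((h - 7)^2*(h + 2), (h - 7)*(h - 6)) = h - 7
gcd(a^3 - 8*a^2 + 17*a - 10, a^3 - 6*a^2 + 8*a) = a - 2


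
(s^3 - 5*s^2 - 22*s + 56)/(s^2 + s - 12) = (s^2 - 9*s + 14)/(s - 3)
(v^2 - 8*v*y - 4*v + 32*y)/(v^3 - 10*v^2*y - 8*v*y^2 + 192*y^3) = (4 - v)/(-v^2 + 2*v*y + 24*y^2)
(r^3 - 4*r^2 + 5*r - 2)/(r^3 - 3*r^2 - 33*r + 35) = (r^2 - 3*r + 2)/(r^2 - 2*r - 35)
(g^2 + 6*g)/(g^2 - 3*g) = (g + 6)/(g - 3)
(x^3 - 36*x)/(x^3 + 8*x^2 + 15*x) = (x^2 - 36)/(x^2 + 8*x + 15)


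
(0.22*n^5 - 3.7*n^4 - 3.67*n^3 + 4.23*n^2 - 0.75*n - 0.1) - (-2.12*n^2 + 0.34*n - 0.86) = 0.22*n^5 - 3.7*n^4 - 3.67*n^3 + 6.35*n^2 - 1.09*n + 0.76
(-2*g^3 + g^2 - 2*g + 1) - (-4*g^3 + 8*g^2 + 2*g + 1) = 2*g^3 - 7*g^2 - 4*g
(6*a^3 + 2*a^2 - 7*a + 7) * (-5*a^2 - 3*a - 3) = -30*a^5 - 28*a^4 + 11*a^3 - 20*a^2 - 21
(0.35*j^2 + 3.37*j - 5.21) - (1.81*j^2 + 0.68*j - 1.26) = -1.46*j^2 + 2.69*j - 3.95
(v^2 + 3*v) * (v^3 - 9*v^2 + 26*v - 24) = v^5 - 6*v^4 - v^3 + 54*v^2 - 72*v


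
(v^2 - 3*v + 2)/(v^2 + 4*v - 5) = (v - 2)/(v + 5)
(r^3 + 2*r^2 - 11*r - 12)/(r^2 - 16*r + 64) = (r^3 + 2*r^2 - 11*r - 12)/(r^2 - 16*r + 64)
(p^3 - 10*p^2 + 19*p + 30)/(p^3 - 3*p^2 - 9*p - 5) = (p - 6)/(p + 1)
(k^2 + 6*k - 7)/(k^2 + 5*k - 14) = (k - 1)/(k - 2)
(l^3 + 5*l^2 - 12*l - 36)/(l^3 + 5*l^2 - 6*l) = (l^2 - l - 6)/(l*(l - 1))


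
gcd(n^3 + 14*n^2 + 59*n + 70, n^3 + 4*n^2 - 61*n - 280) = n^2 + 12*n + 35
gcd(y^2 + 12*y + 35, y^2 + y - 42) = y + 7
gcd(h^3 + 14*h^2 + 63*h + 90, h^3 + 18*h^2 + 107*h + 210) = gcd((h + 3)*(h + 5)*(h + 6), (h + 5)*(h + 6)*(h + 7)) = h^2 + 11*h + 30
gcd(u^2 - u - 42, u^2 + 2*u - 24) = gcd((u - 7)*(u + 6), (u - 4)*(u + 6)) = u + 6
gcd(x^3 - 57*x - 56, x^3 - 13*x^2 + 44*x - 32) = x - 8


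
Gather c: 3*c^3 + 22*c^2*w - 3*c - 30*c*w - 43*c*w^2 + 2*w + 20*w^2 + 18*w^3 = 3*c^3 + 22*c^2*w + c*(-43*w^2 - 30*w - 3) + 18*w^3 + 20*w^2 + 2*w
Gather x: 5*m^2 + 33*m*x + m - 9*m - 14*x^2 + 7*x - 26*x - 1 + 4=5*m^2 - 8*m - 14*x^2 + x*(33*m - 19) + 3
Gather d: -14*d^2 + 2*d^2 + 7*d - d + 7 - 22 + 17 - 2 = -12*d^2 + 6*d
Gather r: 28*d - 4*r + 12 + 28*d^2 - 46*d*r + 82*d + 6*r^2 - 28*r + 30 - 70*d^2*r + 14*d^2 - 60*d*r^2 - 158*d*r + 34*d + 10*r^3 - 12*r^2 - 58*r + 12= 42*d^2 + 144*d + 10*r^3 + r^2*(-60*d - 6) + r*(-70*d^2 - 204*d - 90) + 54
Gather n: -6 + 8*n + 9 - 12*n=3 - 4*n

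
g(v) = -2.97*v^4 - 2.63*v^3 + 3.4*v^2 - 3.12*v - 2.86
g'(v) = -11.88*v^3 - 7.89*v^2 + 6.8*v - 3.12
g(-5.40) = -1998.15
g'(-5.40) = 1600.76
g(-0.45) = -0.65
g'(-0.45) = -6.70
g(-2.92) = -115.20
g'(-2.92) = 205.53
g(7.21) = -8860.32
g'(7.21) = -4816.93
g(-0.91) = 2.74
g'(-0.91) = -6.89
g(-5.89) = -2903.64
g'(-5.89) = 2110.62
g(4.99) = -2101.99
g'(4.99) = -1641.76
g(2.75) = -210.28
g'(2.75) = -291.16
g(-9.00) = -17268.28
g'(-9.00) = 7957.11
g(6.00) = -4316.38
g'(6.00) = -2812.44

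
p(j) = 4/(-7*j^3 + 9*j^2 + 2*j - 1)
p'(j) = 4*(21*j^2 - 18*j - 2)/(-7*j^3 + 9*j^2 + 2*j - 1)^2 = 4*(21*j^2 - 18*j - 2)/(7*j^3 - 9*j^2 - 2*j + 1)^2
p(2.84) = -0.05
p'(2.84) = 0.07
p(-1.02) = 0.29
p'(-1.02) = 0.81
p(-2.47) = 0.03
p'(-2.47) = 0.03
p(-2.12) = 0.04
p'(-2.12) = 0.05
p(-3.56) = 0.01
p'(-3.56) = 0.01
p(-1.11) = 0.23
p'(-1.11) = 0.58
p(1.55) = -1.71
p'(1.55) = 14.95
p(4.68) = -0.01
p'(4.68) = 0.01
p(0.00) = -4.00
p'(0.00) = -8.00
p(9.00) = 0.00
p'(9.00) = 0.00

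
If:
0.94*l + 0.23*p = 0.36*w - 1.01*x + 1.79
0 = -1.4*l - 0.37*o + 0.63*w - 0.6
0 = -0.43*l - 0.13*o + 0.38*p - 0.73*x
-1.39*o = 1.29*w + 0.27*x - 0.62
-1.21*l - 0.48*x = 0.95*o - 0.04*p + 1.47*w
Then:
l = -0.58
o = 0.29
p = 2.62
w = -0.17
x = 1.66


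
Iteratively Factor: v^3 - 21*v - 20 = (v + 4)*(v^2 - 4*v - 5) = (v - 5)*(v + 4)*(v + 1)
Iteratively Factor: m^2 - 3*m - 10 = (m - 5)*(m + 2)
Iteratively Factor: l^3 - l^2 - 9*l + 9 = (l - 3)*(l^2 + 2*l - 3) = (l - 3)*(l + 3)*(l - 1)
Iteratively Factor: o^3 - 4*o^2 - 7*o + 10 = (o + 2)*(o^2 - 6*o + 5) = (o - 1)*(o + 2)*(o - 5)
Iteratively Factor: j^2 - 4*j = (j)*(j - 4)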